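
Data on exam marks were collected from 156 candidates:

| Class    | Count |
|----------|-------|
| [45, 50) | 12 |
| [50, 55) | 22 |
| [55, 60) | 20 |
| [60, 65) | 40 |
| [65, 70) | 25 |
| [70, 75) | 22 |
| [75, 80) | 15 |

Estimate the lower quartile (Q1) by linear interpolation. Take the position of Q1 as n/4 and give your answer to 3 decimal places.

56.250

Cumulative frequencies: 12, 34, 54, 94, 119, 141, 156
n = 156; position = n/4 = 39.
This falls in the class [55, 60): L = 55, F = 34, f = 20, h = 5.
Lower quartile ≈ 55 + ((39 − 34) / 20) × 5 = 56.2500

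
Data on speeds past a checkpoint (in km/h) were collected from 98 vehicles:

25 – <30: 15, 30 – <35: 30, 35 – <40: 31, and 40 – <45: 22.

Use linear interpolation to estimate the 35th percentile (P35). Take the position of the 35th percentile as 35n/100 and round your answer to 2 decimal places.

33.22

Cumulative frequencies: 15, 45, 76, 98
n = 98; position = 35n/100 = 34.3.
This falls in the class 30 – <35: L = 30, F = 15, f = 30, h = 5.
35th percentile ≈ 30 + ((34.3 − 15) / 30) × 5 = 33.2167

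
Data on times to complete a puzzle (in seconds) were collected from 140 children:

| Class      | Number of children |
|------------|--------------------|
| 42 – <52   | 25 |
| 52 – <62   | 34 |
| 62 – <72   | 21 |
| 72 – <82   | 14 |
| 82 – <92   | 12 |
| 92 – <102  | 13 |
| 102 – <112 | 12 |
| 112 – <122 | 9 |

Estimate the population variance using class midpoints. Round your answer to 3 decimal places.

Midpoints: 47, 57, 67, 77, 87, 97, 107, 117
n = 140, Σfm = 10240, mean = 73.1429
Σfm² = 816700
Σf(m − x̄)² = Σfm² − (Σfm)²/n = 816700 − 10240²/140 = 67717.1429
Population variance = 67717.1429 / 140 = 483.6939

483.694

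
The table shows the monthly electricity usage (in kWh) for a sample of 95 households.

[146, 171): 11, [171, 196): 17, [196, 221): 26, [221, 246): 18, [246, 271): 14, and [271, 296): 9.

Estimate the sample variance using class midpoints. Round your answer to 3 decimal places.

Midpoints: 158.5, 183.5, 208.5, 233.5, 258.5, 283.5
n = 95, Σfm = 20657.5, mean = 217.4474
Σfm² = 4619313.75
Σf(m − x̄)² = Σfm² − (Σfm)²/n = 4619313.75 − 20657.5²/95 = 127394.7368
Sample variance = 127394.7368 / 94 = 1355.2632

1355.263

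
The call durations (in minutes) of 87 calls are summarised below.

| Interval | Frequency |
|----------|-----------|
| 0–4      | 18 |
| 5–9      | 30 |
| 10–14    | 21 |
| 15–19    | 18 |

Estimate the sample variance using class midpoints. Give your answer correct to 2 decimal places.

27.19

Midpoints: 2, 7, 12, 17
n = 87, Σfm = 804, mean = 9.2414
Σfm² = 9768
Σf(m − x̄)² = Σfm² − (Σfm)²/n = 9768 − 804²/87 = 2337.9310
Sample variance = 2337.9310 / 86 = 27.1852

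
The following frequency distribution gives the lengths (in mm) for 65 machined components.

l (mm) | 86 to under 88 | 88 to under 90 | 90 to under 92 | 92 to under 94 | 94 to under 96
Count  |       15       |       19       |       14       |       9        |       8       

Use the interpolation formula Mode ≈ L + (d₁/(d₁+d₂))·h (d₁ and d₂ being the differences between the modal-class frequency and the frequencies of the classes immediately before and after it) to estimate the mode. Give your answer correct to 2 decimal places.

Modal class: 88 to under 90 (highest frequency 19).
d₁ = 19 − 15 = 4, d₂ = 19 − 14 = 5
Mode ≈ 88 + (4/(4+5)) × 2 = 88 + 0.8889 = 88.8889

88.89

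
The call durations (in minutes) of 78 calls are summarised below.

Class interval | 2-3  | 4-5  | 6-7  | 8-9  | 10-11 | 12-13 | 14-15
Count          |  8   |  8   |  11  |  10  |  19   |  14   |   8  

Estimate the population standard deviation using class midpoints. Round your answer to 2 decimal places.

3.63

Midpoints: 2.5, 4.5, 6.5, 8.5, 10.5, 12.5, 14.5
n = 78, Σfm = 703, mean = 9.0128
Σfm² = 7363.5
Σf(m − x̄)² = Σfm² − (Σfm)²/n = 7363.5 − 703²/78 = 1027.4872
Population variance = 1027.4872 / 78 = 13.1729
Standard deviation = √13.1729 = 3.6295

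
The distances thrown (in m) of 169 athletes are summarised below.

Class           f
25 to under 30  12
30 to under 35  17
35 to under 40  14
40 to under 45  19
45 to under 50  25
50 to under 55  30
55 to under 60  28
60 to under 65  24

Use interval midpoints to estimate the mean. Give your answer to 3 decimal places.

47.855

Midpoints: 27.5, 32.5, 37.5, 42.5, 47.5, 52.5, 57.5, 62.5
Σfm = 12×27.5 + 17×32.5 + 14×37.5 + 19×42.5 + 25×47.5 + 30×52.5 + 28×57.5 + 24×62.5 = 8087.5
n = Σf = 169
Mean = 8087.5 / 169 = 47.8550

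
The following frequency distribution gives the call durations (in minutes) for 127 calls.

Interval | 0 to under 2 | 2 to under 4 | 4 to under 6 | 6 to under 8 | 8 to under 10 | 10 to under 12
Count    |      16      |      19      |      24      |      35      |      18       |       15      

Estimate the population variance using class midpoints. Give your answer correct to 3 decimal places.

9.188

Midpoints: 1, 3, 5, 7, 9, 11
n = 127, Σfm = 765, mean = 6.0236
Σfm² = 5775
Σf(m − x̄)² = Σfm² − (Σfm)²/n = 5775 − 765²/127 = 1166.9291
Population variance = 1166.9291 / 127 = 9.1884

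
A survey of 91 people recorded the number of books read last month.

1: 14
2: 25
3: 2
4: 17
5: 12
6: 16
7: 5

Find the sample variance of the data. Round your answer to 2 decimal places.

3.73

Values: 1, 2, 3, 4, 5, 6, 7
n = 91, Σfx = 329, mean = 3.6154
Σfx² = 1525
Σf(x − x̄)² = Σfx² − (Σfx)²/n = 1525 − 329²/91 = 335.5385
Sample variance = 335.5385 / 90 = 3.7282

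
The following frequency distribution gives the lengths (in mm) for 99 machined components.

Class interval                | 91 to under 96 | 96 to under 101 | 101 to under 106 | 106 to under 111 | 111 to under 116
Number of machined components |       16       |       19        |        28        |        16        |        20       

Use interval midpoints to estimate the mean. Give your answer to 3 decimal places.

Midpoints: 93.5, 98.5, 103.5, 108.5, 113.5
Σfm = 16×93.5 + 19×98.5 + 28×103.5 + 16×108.5 + 20×113.5 = 10271.5
n = Σf = 99
Mean = 10271.5 / 99 = 103.7525

103.753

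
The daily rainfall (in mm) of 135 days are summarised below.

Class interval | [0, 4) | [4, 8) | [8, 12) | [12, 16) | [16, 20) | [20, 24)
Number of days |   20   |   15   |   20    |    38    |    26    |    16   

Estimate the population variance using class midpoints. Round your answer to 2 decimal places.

Midpoints: 2, 6, 10, 14, 18, 22
n = 135, Σfm = 1682, mean = 12.4593
Σfm² = 26236
Σf(m − x̄)² = Σfm² − (Σfm)²/n = 26236 − 1682²/135 = 5279.5259
Population variance = 5279.5259 / 135 = 39.1076

39.11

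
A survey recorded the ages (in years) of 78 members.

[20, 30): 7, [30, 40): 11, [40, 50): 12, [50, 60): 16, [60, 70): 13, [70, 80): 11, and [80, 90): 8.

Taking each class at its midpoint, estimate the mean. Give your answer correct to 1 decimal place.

Midpoints: 25, 35, 45, 55, 65, 75, 85
Σfm = 7×25 + 11×35 + 12×45 + 16×55 + 13×65 + 11×75 + 8×85 = 4330
n = Σf = 78
Mean = 4330 / 78 = 55.5128

55.5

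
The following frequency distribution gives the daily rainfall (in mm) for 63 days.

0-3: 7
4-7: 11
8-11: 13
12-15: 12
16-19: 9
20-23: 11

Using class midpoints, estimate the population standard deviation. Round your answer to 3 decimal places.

6.436

Midpoints: 1.5, 5.5, 9.5, 13.5, 17.5, 21.5
n = 63, Σfm = 750.5, mean = 11.9127
Σfm² = 11549.75
Σf(m − x̄)² = Σfm² − (Σfm)²/n = 11549.75 − 750.5²/63 = 2609.2698
Population variance = 2609.2698 / 63 = 41.4170
Standard deviation = √41.4170 = 6.4356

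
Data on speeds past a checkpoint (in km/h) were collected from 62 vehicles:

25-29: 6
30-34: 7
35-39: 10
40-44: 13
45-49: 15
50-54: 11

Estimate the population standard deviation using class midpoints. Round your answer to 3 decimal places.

7.793

Midpoints: 27, 32, 37, 42, 47, 52
n = 62, Σfm = 2579, mean = 41.5968
Σfm² = 111043
Σf(m − x̄)² = Σfm² − (Σfm)²/n = 111043 − 2579²/62 = 3764.9194
Population variance = 3764.9194 / 62 = 60.7245
Standard deviation = √60.7245 = 7.7926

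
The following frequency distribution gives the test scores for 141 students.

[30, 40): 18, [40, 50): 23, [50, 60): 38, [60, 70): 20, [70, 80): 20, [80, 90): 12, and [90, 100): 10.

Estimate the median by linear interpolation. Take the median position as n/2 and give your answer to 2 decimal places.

Cumulative frequencies: 18, 41, 79, 99, 119, 131, 141
n = 141; position = n/2 = 70.5.
This falls in the class [50, 60): L = 50, F = 41, f = 38, h = 10.
Median ≈ 50 + ((70.5 − 41) / 38) × 10 = 57.7632

57.76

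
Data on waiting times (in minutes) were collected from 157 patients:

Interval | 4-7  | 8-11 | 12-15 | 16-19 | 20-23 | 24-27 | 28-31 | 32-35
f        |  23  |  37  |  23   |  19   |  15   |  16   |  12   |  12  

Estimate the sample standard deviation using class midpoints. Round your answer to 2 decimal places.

Midpoints: 5.5, 9.5, 13.5, 17.5, 21.5, 25.5, 29.5, 33.5
n = 157, Σfm = 2607.5, mean = 16.6083
Σfm² = 55293.25
Σf(m − x̄)² = Σfm² − (Σfm)²/n = 55293.25 − 2607.5²/157 = 11987.1592
Sample variance = 11987.1592 / 156 = 76.8408
Standard deviation = √76.8408 = 8.7659

8.77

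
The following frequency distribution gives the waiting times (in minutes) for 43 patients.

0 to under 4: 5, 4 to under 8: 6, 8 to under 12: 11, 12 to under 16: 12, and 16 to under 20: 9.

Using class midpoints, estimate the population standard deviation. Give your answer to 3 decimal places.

5.083

Midpoints: 2, 6, 10, 14, 18
n = 43, Σfm = 486, mean = 11.3023
Σfm² = 6604
Σf(m − x̄)² = Σfm² − (Σfm)²/n = 6604 − 486²/43 = 1111.0698
Population variance = 1111.0698 / 43 = 25.8388
Standard deviation = √25.8388 = 5.0832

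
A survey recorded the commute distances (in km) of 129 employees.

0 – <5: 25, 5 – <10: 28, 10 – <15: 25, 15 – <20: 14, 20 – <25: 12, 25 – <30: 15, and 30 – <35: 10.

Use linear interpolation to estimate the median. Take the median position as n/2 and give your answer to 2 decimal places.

Cumulative frequencies: 25, 53, 78, 92, 104, 119, 129
n = 129; position = n/2 = 64.5.
This falls in the class 10 – <15: L = 10, F = 53, f = 25, h = 5.
Median ≈ 10 + ((64.5 − 53) / 25) × 5 = 12.3000

12.30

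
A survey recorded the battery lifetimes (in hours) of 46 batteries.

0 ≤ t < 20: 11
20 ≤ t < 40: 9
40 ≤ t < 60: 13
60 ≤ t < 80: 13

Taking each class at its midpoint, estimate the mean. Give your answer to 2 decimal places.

Midpoints: 10, 30, 50, 70
Σfm = 11×10 + 9×30 + 13×50 + 13×70 = 1940
n = Σf = 46
Mean = 1940 / 46 = 42.1739

42.17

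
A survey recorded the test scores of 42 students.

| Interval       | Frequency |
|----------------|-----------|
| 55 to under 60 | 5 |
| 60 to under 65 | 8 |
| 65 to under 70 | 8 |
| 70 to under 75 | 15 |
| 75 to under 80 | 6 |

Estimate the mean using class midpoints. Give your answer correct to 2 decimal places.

68.57

Midpoints: 57.5, 62.5, 67.5, 72.5, 77.5
Σfm = 5×57.5 + 8×62.5 + 8×67.5 + 15×72.5 + 6×77.5 = 2880
n = Σf = 42
Mean = 2880 / 42 = 68.5714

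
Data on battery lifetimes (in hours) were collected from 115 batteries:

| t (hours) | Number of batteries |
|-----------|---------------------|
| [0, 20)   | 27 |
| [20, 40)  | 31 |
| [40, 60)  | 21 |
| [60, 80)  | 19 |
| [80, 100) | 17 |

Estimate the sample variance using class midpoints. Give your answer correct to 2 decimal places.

Midpoints: 10, 30, 50, 70, 90
n = 115, Σfm = 5110, mean = 44.4348
Σfm² = 313900
Σf(m − x̄)² = Σfm² − (Σfm)²/n = 313900 − 5110²/115 = 86838.2609
Sample variance = 86838.2609 / 114 = 761.7391

761.74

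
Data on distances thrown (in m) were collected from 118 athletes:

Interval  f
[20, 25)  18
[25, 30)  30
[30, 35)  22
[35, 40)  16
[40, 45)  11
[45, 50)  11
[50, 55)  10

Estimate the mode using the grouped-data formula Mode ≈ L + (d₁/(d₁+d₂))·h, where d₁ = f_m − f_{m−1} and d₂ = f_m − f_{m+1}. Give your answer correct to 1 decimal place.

28.0

Modal class: [25, 30) (highest frequency 30).
d₁ = 30 − 18 = 12, d₂ = 30 − 22 = 8
Mode ≈ 25 + (12/(12+8)) × 5 = 25 + 3.0000 = 28.0000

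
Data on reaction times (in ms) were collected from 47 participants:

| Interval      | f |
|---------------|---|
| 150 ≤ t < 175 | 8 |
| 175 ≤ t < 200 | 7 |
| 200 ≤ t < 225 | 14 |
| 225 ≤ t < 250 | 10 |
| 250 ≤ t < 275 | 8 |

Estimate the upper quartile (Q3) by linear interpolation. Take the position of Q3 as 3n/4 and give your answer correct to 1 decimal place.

Cumulative frequencies: 8, 15, 29, 39, 47
n = 47; position = 3n/4 = 35.25.
This falls in the class 225 ≤ t < 250: L = 225, F = 29, f = 10, h = 25.
Upper quartile ≈ 225 + ((35.25 − 29) / 10) × 25 = 240.6250

240.6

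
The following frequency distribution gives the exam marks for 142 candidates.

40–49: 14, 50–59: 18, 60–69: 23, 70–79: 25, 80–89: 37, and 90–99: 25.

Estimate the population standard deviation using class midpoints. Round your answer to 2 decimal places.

Midpoints: 44.5, 54.5, 64.5, 74.5, 84.5, 94.5
n = 142, Σfm = 10439, mean = 73.5141
Σfm² = 803075.5
Σf(m − x̄)² = Σfm² − (Σfm)²/n = 803075.5 − 10439²/142 = 35661.9718
Population variance = 35661.9718 / 142 = 251.1406
Standard deviation = √251.1406 = 15.8474

15.85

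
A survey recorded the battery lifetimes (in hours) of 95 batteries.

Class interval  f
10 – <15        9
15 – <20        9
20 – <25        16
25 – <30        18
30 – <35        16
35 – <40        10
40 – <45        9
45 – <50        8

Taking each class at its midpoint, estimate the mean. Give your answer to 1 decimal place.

29.3

Midpoints: 12.5, 17.5, 22.5, 27.5, 32.5, 37.5, 42.5, 47.5
Σfm = 9×12.5 + 9×17.5 + 16×22.5 + 18×27.5 + 16×32.5 + 10×37.5 + 9×42.5 + 8×47.5 = 2782.5
n = Σf = 95
Mean = 2782.5 / 95 = 29.2895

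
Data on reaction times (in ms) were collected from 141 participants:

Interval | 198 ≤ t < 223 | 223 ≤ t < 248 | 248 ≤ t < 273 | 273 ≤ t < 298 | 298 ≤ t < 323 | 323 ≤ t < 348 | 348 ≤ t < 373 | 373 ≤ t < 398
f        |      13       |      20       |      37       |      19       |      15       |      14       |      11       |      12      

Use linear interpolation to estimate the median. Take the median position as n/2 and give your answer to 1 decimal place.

Cumulative frequencies: 13, 33, 70, 89, 104, 118, 129, 141
n = 141; position = n/2 = 70.5.
This falls in the class 273 ≤ t < 298: L = 273, F = 70, f = 19, h = 25.
Median ≈ 273 + ((70.5 − 70) / 19) × 25 = 273.6579

273.7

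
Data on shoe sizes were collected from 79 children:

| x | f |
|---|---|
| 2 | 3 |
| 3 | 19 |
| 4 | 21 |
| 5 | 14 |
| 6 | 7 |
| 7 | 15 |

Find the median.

Cumulative frequencies: 3, 22, 43, 57, 64, 79
n = 79, so the median is the value in position (n+1)/2 = 40.
Position 40 falls at value 4.

4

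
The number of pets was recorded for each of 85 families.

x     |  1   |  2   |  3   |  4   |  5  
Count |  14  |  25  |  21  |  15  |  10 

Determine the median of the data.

3

Cumulative frequencies: 14, 39, 60, 75, 85
n = 85, so the median is the value in position (n+1)/2 = 43.
Position 43 falls at value 3.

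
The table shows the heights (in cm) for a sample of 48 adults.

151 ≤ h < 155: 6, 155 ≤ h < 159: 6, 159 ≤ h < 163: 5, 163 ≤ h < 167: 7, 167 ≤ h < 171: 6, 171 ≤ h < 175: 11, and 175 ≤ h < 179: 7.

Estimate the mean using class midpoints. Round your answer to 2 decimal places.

166.17

Midpoints: 153, 157, 161, 165, 169, 173, 177
Σfm = 6×153 + 6×157 + 5×161 + 7×165 + 6×169 + 11×173 + 7×177 = 7976
n = Σf = 48
Mean = 7976 / 48 = 166.1667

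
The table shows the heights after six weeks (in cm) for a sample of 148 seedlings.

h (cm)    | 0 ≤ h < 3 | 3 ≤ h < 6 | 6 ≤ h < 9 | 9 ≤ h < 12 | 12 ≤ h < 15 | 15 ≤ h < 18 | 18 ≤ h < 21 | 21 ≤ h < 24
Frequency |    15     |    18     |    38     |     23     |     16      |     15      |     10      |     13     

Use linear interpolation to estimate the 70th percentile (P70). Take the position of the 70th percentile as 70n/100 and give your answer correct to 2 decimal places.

Cumulative frequencies: 15, 33, 71, 94, 110, 125, 135, 148
n = 148; position = 70n/100 = 103.6.
This falls in the class 12 ≤ h < 15: L = 12, F = 94, f = 16, h = 3.
70th percentile ≈ 12 + ((103.6 − 94) / 16) × 3 = 13.8000

13.80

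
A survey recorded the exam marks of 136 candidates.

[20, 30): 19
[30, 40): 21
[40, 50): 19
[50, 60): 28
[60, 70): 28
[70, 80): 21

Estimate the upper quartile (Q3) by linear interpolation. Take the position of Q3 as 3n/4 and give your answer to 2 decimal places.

65.36

Cumulative frequencies: 19, 40, 59, 87, 115, 136
n = 136; position = 3n/4 = 102.
This falls in the class [60, 70): L = 60, F = 87, f = 28, h = 10.
Upper quartile ≈ 60 + ((102 − 87) / 28) × 10 = 65.3571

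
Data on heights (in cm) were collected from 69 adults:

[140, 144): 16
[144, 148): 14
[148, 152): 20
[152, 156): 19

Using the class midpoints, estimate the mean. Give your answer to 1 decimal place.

Midpoints: 142, 146, 150, 154
Σfm = 16×142 + 14×146 + 20×150 + 19×154 = 10242
n = Σf = 69
Mean = 10242 / 69 = 148.4348

148.4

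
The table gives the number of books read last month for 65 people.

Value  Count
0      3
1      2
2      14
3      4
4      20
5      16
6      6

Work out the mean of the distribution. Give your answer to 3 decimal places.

3.662

Values: 0, 1, 2, 3, 4, 5, 6
Σfx = 3×0 + 2×1 + 14×2 + 4×3 + 20×4 + 16×5 + 6×6 = 238
n = Σf = 65
Mean = 238 / 65 = 3.6615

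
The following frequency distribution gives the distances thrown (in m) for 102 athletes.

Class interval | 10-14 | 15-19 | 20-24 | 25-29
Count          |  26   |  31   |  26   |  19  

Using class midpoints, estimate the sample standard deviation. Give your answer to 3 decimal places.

5.308

Midpoints: 12, 17, 22, 27
n = 102, Σfm = 1924, mean = 18.8627
Σfm² = 39138
Σf(m − x̄)² = Σfm² − (Σfm)²/n = 39138 − 1924²/102 = 2846.0784
Sample variance = 2846.0784 / 101 = 28.1790
Standard deviation = √28.1790 = 5.3084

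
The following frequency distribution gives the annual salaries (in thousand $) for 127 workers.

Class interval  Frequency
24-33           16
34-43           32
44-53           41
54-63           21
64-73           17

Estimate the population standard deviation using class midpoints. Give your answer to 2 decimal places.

12.05

Midpoints: 28.5, 38.5, 48.5, 58.5, 68.5
n = 127, Σfm = 6069.5, mean = 47.7913
Σfm² = 308505.75
Σf(m − x̄)² = Σfm² − (Σfm)²/n = 308505.75 − 6069.5²/127 = 18436.2205
Population variance = 18436.2205 / 127 = 145.1671
Standard deviation = √145.1671 = 12.0485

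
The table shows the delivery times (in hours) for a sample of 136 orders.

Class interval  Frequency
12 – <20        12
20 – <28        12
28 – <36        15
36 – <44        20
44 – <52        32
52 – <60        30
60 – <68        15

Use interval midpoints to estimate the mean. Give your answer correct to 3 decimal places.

Midpoints: 16, 24, 32, 40, 48, 56, 64
Σfm = 12×16 + 12×24 + 15×32 + 20×40 + 32×48 + 30×56 + 15×64 = 5936
n = Σf = 136
Mean = 5936 / 136 = 43.6471

43.647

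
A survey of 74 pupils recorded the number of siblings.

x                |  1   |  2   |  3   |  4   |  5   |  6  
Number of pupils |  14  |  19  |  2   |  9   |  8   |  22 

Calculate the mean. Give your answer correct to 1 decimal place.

3.6

Values: 1, 2, 3, 4, 5, 6
Σfx = 14×1 + 19×2 + 2×3 + 9×4 + 8×5 + 22×6 = 266
n = Σf = 74
Mean = 266 / 74 = 3.5946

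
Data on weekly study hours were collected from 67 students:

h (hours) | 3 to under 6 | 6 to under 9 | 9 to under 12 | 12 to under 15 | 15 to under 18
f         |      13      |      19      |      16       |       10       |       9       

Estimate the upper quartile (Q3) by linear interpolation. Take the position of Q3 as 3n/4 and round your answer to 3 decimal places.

Cumulative frequencies: 13, 32, 48, 58, 67
n = 67; position = 3n/4 = 50.25.
This falls in the class 12 to under 15: L = 12, F = 48, f = 10, h = 3.
Upper quartile ≈ 12 + ((50.25 − 48) / 10) × 3 = 12.6750

12.675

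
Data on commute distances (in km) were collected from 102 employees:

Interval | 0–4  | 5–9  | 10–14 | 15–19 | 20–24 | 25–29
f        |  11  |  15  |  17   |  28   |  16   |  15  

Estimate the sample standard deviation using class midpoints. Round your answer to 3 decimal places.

Midpoints: 2, 7, 12, 17, 22, 27
n = 102, Σfm = 1564, mean = 15.3333
Σfm² = 29998
Σf(m − x̄)² = Σfm² − (Σfm)²/n = 29998 − 1564²/102 = 6016.6667
Sample variance = 6016.6667 / 101 = 59.5710
Standard deviation = √59.5710 = 7.7182

7.718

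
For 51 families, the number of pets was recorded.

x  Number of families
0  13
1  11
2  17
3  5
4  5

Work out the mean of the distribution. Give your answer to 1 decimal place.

1.6

Values: 0, 1, 2, 3, 4
Σfx = 13×0 + 11×1 + 17×2 + 5×3 + 5×4 = 80
n = Σf = 51
Mean = 80 / 51 = 1.5686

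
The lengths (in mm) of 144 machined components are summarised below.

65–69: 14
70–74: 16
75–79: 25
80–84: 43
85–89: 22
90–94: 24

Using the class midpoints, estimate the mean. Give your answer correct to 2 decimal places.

80.99

Midpoints: 67, 72, 77, 82, 87, 92
Σfm = 14×67 + 16×72 + 25×77 + 43×82 + 22×87 + 24×92 = 11663
n = Σf = 144
Mean = 11663 / 144 = 80.9931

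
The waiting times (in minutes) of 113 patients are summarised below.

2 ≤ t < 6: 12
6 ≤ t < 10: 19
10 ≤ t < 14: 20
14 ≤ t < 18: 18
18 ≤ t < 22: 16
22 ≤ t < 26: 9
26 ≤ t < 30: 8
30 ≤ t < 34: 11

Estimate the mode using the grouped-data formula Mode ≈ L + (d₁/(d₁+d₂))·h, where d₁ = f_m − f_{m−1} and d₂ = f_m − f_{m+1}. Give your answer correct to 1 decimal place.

11.3

Modal class: 10 ≤ t < 14 (highest frequency 20).
d₁ = 20 − 19 = 1, d₂ = 20 − 18 = 2
Mode ≈ 10 + (1/(1+2)) × 4 = 10 + 1.3333 = 11.3333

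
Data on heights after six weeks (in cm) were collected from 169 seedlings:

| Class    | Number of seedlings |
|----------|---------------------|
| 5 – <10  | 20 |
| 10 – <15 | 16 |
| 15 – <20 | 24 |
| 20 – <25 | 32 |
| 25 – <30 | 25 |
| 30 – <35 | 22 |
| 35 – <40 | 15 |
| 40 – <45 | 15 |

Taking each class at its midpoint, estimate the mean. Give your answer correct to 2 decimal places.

Midpoints: 7.5, 12.5, 17.5, 22.5, 27.5, 32.5, 37.5, 42.5
Σfm = 20×7.5 + 16×12.5 + 24×17.5 + 32×22.5 + 25×27.5 + 22×32.5 + 15×37.5 + 15×42.5 = 4092.5
n = Σf = 169
Mean = 4092.5 / 169 = 24.2160

24.22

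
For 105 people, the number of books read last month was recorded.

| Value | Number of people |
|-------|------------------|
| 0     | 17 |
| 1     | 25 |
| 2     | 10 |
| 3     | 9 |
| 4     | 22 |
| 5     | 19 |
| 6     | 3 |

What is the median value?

Cumulative frequencies: 17, 42, 52, 61, 83, 102, 105
n = 105, so the median is the value in position (n+1)/2 = 53.
Position 53 falls at value 3.

3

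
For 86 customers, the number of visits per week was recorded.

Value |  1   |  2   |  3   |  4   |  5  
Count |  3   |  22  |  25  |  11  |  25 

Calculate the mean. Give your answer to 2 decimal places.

3.38

Values: 1, 2, 3, 4, 5
Σfx = 3×1 + 22×2 + 25×3 + 11×4 + 25×5 = 291
n = Σf = 86
Mean = 291 / 86 = 3.3837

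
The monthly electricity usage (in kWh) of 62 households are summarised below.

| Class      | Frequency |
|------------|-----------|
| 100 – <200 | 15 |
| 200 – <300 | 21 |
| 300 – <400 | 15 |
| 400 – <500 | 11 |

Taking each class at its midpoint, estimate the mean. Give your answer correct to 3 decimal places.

Midpoints: 150, 250, 350, 450
Σfm = 15×150 + 21×250 + 15×350 + 11×450 = 17700
n = Σf = 62
Mean = 17700 / 62 = 285.4839

285.484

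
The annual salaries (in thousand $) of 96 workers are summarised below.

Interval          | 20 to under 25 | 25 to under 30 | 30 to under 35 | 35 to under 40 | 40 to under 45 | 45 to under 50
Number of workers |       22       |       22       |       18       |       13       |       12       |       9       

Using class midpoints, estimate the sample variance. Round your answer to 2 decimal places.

66.30

Midpoints: 22.5, 27.5, 32.5, 37.5, 42.5, 47.5
n = 96, Σfm = 3110, mean = 32.3958
Σfm² = 107050
Σf(m − x̄)² = Σfm² − (Σfm)²/n = 107050 − 3110²/96 = 6298.9583
Sample variance = 6298.9583 / 95 = 66.3048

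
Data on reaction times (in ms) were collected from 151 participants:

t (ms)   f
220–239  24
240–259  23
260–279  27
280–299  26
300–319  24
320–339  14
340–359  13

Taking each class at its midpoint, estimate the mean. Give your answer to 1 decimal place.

282.3

Midpoints: 229.5, 249.5, 269.5, 289.5, 309.5, 329.5, 349.5
Σfm = 24×229.5 + 23×249.5 + 27×269.5 + 26×289.5 + 24×309.5 + 14×329.5 + 13×349.5 = 42634.5
n = Σf = 151
Mean = 42634.5 / 151 = 282.3477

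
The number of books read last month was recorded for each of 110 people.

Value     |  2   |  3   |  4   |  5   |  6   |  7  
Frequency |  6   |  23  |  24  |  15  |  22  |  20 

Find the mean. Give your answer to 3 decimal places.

Values: 2, 3, 4, 5, 6, 7
Σfx = 6×2 + 23×3 + 24×4 + 15×5 + 22×6 + 20×7 = 524
n = Σf = 110
Mean = 524 / 110 = 4.7636

4.764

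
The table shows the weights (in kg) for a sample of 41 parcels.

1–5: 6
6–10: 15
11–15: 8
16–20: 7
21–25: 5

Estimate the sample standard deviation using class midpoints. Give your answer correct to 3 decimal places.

Midpoints: 3, 8, 13, 18, 23
n = 41, Σfm = 483, mean = 11.7805
Σfm² = 7279
Σf(m − x̄)² = Σfm² − (Σfm)²/n = 7279 − 483²/41 = 1589.0244
Sample variance = 1589.0244 / 40 = 39.7256
Standard deviation = √39.7256 = 6.3028

6.303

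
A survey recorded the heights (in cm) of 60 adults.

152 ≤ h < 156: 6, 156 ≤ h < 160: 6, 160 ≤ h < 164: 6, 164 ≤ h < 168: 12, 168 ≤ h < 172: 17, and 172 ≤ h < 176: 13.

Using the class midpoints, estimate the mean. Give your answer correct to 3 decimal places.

166.467

Midpoints: 154, 158, 162, 166, 170, 174
Σfm = 6×154 + 6×158 + 6×162 + 12×166 + 17×170 + 13×174 = 9988
n = Σf = 60
Mean = 9988 / 60 = 166.4667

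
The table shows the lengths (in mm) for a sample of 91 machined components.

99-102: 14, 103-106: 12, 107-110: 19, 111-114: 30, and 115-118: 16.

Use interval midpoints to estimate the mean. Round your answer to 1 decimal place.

109.5

Midpoints: 100.5, 104.5, 108.5, 112.5, 116.5
Σfm = 14×100.5 + 12×104.5 + 19×108.5 + 30×112.5 + 16×116.5 = 9961.5
n = Σf = 91
Mean = 9961.5 / 91 = 109.4670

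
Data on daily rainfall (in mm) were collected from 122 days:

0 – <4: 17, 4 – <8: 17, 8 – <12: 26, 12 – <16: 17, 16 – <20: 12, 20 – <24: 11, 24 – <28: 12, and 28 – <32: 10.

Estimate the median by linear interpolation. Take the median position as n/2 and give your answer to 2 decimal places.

Cumulative frequencies: 17, 34, 60, 77, 89, 100, 112, 122
n = 122; position = n/2 = 61.
This falls in the class 12 – <16: L = 12, F = 60, f = 17, h = 4.
Median ≈ 12 + ((61 − 60) / 17) × 4 = 12.2353

12.24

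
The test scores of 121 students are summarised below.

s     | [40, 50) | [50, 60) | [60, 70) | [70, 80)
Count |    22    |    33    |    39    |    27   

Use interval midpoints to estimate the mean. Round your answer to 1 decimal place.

60.9

Midpoints: 45, 55, 65, 75
Σfm = 22×45 + 33×55 + 39×65 + 27×75 = 7365
n = Σf = 121
Mean = 7365 / 121 = 60.8678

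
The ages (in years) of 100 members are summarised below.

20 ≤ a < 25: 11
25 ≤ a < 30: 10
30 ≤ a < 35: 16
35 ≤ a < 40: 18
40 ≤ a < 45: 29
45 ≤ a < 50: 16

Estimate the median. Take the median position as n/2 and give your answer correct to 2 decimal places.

38.61

Cumulative frequencies: 11, 21, 37, 55, 84, 100
n = 100; position = n/2 = 50.
This falls in the class 35 ≤ a < 40: L = 35, F = 37, f = 18, h = 5.
Median ≈ 35 + ((50 − 37) / 18) × 5 = 38.6111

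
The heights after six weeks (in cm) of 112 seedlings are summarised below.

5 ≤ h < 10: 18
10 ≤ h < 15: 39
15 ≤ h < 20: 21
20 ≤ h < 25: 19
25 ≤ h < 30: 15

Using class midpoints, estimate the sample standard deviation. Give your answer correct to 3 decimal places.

Midpoints: 7.5, 12.5, 17.5, 22.5, 27.5
n = 112, Σfm = 1830, mean = 16.3393
Σfm² = 34500
Σf(m − x̄)² = Σfm² − (Σfm)²/n = 34500 − 1830²/112 = 4599.1071
Sample variance = 4599.1071 / 111 = 41.4334
Standard deviation = √41.4334 = 6.4369

6.437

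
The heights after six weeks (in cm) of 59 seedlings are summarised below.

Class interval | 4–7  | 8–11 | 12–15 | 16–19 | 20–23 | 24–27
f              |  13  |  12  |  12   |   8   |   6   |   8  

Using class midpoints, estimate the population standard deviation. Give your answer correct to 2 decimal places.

Midpoints: 5.5, 9.5, 13.5, 17.5, 21.5, 25.5
n = 59, Σfm = 820.5, mean = 13.9068
Σfm² = 14088.75
Σf(m − x̄)² = Σfm² − (Σfm)²/n = 14088.75 − 820.5²/59 = 2678.2373
Population variance = 2678.2373 / 59 = 45.3939
Standard deviation = √45.3939 = 6.7375

6.74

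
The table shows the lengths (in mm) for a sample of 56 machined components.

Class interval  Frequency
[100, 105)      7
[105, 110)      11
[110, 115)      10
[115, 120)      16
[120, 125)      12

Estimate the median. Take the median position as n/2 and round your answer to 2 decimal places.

115.00

Cumulative frequencies: 7, 18, 28, 44, 56
n = 56; position = n/2 = 28.
This falls in the class [110, 115): L = 110, F = 18, f = 10, h = 5.
Median ≈ 110 + ((28 − 18) / 10) × 5 = 115.0000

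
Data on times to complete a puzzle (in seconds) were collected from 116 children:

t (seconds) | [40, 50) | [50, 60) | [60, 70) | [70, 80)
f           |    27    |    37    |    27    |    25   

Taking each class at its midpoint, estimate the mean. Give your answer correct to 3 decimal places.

Midpoints: 45, 55, 65, 75
Σfm = 27×45 + 37×55 + 27×65 + 25×75 = 6880
n = Σf = 116
Mean = 6880 / 116 = 59.3103

59.310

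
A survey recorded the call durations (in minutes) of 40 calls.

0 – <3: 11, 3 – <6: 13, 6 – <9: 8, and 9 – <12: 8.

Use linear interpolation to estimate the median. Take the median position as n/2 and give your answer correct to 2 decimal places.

Cumulative frequencies: 11, 24, 32, 40
n = 40; position = n/2 = 20.
This falls in the class 3 – <6: L = 3, F = 11, f = 13, h = 3.
Median ≈ 3 + ((20 − 11) / 13) × 3 = 5.0769

5.08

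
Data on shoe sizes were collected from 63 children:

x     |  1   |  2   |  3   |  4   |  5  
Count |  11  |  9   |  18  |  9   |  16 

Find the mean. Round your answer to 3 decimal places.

3.159

Values: 1, 2, 3, 4, 5
Σfx = 11×1 + 9×2 + 18×3 + 9×4 + 16×5 = 199
n = Σf = 63
Mean = 199 / 63 = 3.1587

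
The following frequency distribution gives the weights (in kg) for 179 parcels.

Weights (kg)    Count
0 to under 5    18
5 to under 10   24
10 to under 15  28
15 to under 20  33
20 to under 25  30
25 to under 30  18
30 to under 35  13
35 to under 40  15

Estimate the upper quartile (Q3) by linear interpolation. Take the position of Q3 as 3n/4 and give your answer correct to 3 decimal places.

25.347

Cumulative frequencies: 18, 42, 70, 103, 133, 151, 164, 179
n = 179; position = 3n/4 = 134.25.
This falls in the class 25 to under 30: L = 25, F = 133, f = 18, h = 5.
Upper quartile ≈ 25 + ((134.25 − 133) / 18) × 5 = 25.3472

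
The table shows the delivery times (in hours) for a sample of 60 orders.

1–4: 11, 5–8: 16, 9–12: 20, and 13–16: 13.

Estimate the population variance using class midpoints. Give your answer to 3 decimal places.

16.689

Midpoints: 2.5, 6.5, 10.5, 14.5
n = 60, Σfm = 530, mean = 8.8333
Σfm² = 5683
Σf(m − x̄)² = Σfm² − (Σfm)²/n = 5683 − 530²/60 = 1001.3333
Population variance = 1001.3333 / 60 = 16.6889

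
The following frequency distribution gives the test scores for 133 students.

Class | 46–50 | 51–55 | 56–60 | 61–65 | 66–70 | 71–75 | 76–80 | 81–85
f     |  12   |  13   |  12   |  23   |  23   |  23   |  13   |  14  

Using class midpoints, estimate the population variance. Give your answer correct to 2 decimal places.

106.60

Midpoints: 48, 53, 58, 63, 68, 73, 78, 83
n = 133, Σfm = 8829, mean = 66.3835
Σfm² = 600277
Σf(m − x̄)² = Σfm² − (Σfm)²/n = 600277 − 8829²/133 = 14177.4436
Population variance = 14177.4436 / 133 = 106.5973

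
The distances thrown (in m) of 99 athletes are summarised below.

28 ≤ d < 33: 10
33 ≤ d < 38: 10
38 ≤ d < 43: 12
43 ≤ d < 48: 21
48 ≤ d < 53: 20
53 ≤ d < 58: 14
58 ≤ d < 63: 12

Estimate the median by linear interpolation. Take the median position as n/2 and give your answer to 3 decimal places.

47.167

Cumulative frequencies: 10, 20, 32, 53, 73, 87, 99
n = 99; position = n/2 = 49.5.
This falls in the class 43 ≤ d < 48: L = 43, F = 32, f = 21, h = 5.
Median ≈ 43 + ((49.5 − 32) / 21) × 5 = 47.1667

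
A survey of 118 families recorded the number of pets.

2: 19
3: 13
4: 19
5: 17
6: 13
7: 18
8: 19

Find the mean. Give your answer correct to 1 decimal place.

Values: 2, 3, 4, 5, 6, 7, 8
Σfx = 19×2 + 13×3 + 19×4 + 17×5 + 13×6 + 18×7 + 19×8 = 594
n = Σf = 118
Mean = 594 / 118 = 5.0339

5.0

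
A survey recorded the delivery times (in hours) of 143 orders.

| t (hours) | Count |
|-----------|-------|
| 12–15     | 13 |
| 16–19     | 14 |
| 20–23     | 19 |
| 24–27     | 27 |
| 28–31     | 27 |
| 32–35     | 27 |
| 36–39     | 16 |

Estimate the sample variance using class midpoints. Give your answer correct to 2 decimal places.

51.61

Midpoints: 13.5, 17.5, 21.5, 25.5, 29.5, 33.5, 37.5
n = 143, Σfm = 3818.5, mean = 26.7028
Σfm² = 109293.75
Σf(m − x̄)² = Σfm² − (Σfm)²/n = 109293.75 − 3818.5²/143 = 7329.1189
Sample variance = 7329.1189 / 142 = 51.6135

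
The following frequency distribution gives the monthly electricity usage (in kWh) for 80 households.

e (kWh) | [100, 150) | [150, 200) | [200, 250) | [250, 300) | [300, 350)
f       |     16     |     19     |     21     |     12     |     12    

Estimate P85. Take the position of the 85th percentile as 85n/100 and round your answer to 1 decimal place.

Cumulative frequencies: 16, 35, 56, 68, 80
n = 80; position = 85n/100 = 68.
This falls in the class [250, 300): L = 250, F = 56, f = 12, h = 50.
85th percentile ≈ 250 + ((68 − 56) / 12) × 50 = 300.0000

300.0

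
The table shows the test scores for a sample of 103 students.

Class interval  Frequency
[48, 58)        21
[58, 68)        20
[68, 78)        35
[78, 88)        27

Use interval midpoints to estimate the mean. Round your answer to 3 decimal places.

69.602

Midpoints: 53, 63, 73, 83
Σfm = 21×53 + 20×63 + 35×73 + 27×83 = 7169
n = Σf = 103
Mean = 7169 / 103 = 69.6019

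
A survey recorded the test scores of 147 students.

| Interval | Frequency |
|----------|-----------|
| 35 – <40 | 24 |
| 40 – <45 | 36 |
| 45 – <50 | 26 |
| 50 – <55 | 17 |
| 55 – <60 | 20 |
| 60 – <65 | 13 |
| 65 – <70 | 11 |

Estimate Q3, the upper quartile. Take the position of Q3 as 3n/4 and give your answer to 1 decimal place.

56.8

Cumulative frequencies: 24, 60, 86, 103, 123, 136, 147
n = 147; position = 3n/4 = 110.25.
This falls in the class 55 – <60: L = 55, F = 103, f = 20, h = 5.
Upper quartile ≈ 55 + ((110.25 − 103) / 20) × 5 = 56.8125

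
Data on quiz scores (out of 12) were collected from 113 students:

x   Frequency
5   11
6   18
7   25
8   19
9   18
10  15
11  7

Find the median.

8

Cumulative frequencies: 11, 29, 54, 73, 91, 106, 113
n = 113, so the median is the value in position (n+1)/2 = 57.
Position 57 falls at value 8.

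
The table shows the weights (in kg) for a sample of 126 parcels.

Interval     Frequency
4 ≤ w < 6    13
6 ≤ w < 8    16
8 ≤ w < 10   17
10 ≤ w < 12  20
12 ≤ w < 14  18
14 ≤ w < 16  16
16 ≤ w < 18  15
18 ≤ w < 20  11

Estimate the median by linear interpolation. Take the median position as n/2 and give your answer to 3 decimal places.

Cumulative frequencies: 13, 29, 46, 66, 84, 100, 115, 126
n = 126; position = n/2 = 63.
This falls in the class 10 ≤ w < 12: L = 10, F = 46, f = 20, h = 2.
Median ≈ 10 + ((63 − 46) / 20) × 2 = 11.7000

11.700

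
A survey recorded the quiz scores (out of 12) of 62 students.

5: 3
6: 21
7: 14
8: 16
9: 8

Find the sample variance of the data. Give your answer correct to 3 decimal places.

Values: 5, 6, 7, 8, 9
n = 62, Σfx = 439, mean = 7.0806
Σfx² = 3189
Σf(x − x̄)² = Σfx² − (Σfx)²/n = 3189 − 439²/62 = 80.5968
Sample variance = 80.5968 / 61 = 1.3213

1.321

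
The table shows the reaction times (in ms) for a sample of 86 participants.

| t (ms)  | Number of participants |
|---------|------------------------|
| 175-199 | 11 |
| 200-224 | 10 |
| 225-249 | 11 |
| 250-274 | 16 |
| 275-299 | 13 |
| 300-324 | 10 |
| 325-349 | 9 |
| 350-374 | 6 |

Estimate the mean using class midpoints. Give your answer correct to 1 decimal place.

Midpoints: 187, 212, 237, 262, 287, 312, 337, 362
Σfm = 11×187 + 10×212 + 11×237 + 16×262 + 13×287 + 10×312 + 9×337 + 6×362 = 23032
n = Σf = 86
Mean = 23032 / 86 = 267.8140

267.8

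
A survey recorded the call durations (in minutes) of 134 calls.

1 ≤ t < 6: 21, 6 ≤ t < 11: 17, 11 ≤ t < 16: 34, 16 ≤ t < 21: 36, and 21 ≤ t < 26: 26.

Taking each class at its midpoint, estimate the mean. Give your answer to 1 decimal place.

Midpoints: 3.5, 8.5, 13.5, 18.5, 23.5
Σfm = 21×3.5 + 17×8.5 + 34×13.5 + 36×18.5 + 26×23.5 = 1954
n = Σf = 134
Mean = 1954 / 134 = 14.5821

14.6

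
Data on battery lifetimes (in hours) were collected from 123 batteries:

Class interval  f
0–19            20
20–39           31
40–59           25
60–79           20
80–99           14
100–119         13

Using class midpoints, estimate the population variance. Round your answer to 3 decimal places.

981.849

Midpoints: 9.5, 29.5, 49.5, 69.5, 89.5, 109.5
n = 123, Σfm = 6408.5, mean = 52.1016
Σfm² = 454660.75
Σf(m − x̄)² = Σfm² − (Σfm)²/n = 454660.75 − 6408.5²/123 = 120767.4797
Population variance = 120767.4797 / 123 = 981.8494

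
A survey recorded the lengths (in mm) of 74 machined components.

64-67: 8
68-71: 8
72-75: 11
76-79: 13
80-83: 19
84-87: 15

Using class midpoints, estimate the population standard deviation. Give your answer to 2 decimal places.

Midpoints: 65.5, 69.5, 73.5, 77.5, 81.5, 85.5
n = 74, Σfm = 5727, mean = 77.3919
Σfm² = 446326.5
Σf(m − x̄)² = Σfm² − (Σfm)²/n = 446326.5 − 5727²/74 = 3103.1351
Population variance = 3103.1351 / 74 = 41.9343
Standard deviation = √41.9343 = 6.4757

6.48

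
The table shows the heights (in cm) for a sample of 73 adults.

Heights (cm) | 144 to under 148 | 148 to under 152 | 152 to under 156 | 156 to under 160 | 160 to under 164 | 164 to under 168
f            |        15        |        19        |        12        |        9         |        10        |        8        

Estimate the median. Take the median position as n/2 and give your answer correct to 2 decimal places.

Cumulative frequencies: 15, 34, 46, 55, 65, 73
n = 73; position = n/2 = 36.5.
This falls in the class 152 to under 156: L = 152, F = 34, f = 12, h = 4.
Median ≈ 152 + ((36.5 − 34) / 12) × 4 = 152.8333

152.83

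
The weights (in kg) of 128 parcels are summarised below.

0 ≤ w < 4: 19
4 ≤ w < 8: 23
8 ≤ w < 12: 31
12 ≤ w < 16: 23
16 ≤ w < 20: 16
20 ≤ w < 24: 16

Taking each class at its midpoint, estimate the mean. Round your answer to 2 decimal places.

Midpoints: 2, 6, 10, 14, 18, 22
Σfm = 19×2 + 23×6 + 31×10 + 23×14 + 16×18 + 16×22 = 1448
n = Σf = 128
Mean = 1448 / 128 = 11.3125

11.31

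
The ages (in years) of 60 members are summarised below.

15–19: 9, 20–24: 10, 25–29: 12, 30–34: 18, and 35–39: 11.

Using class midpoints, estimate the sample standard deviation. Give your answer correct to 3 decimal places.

6.689

Midpoints: 17, 22, 27, 32, 37
n = 60, Σfm = 1680, mean = 28.0000
Σfm² = 49680
Σf(m − x̄)² = Σfm² − (Σfm)²/n = 49680 − 1680²/60 = 2640.0000
Sample variance = 2640.0000 / 59 = 44.7458
Standard deviation = √44.7458 = 6.6892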